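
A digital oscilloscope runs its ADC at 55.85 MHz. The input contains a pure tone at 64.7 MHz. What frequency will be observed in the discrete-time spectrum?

64.7 MHz mod fs = 8.85 MHz.
8.85 MHz ≤ fs/2 = 27.925 MHz, appears at 8.85 MHz.

8.85 MHz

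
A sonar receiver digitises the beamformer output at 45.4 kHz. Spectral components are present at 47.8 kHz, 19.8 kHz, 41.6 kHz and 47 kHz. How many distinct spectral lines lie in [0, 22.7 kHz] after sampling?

4

fs/2 = 22.7 kHz.
47.8 kHz mod fs = 2.4 kHz.
2.4 kHz ≤ fs/2 = 22.7 kHz, appears at 2.4 kHz.
19.8 kHz ≤ fs/2 = 22.7 kHz, passes unchanged.
41.6 kHz > fs/2 = 22.7 kHz, folds to fs − 41.6 kHz = 3.8 kHz.
47 kHz mod fs = 1.6 kHz.
1.6 kHz ≤ fs/2 = 22.7 kHz, appears at 1.6 kHz.
Distinct values: {1.6 kHz, 2.4 kHz, 3.8 kHz, 19.8 kHz} → 4.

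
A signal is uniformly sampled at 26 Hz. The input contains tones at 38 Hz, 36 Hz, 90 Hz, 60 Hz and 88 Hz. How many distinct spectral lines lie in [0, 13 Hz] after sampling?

3

fs/2 = 13 Hz.
38 Hz mod fs = 12 Hz.
12 Hz ≤ fs/2 = 13 Hz, appears at 12 Hz.
36 Hz mod fs = 10 Hz.
10 Hz ≤ fs/2 = 13 Hz, appears at 10 Hz.
90 Hz mod fs = 12 Hz.
12 Hz ≤ fs/2 = 13 Hz, appears at 12 Hz.
60 Hz mod fs = 8 Hz.
8 Hz ≤ fs/2 = 13 Hz, appears at 8 Hz.
88 Hz mod fs = 10 Hz.
10 Hz ≤ fs/2 = 13 Hz, appears at 10 Hz.
Distinct values: {8 Hz, 10 Hz, 12 Hz} → 3.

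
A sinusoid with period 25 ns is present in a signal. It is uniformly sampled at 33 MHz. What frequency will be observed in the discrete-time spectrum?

7 MHz

T = 25 ns → f = 1/T = 40 MHz.
40 MHz mod fs = 7 MHz.
7 MHz ≤ fs/2 = 16.5 MHz, appears at 7 MHz.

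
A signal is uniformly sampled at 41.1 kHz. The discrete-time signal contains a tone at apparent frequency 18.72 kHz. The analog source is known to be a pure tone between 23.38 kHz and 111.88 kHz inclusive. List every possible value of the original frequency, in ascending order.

59.82 kHz, 63.48 kHz, 100.92 kHz, 104.58 kHz

Frequencies that alias to 18.72 kHz are k·fs ± 18.72 kHz for integer k ≥ 0.
k=0: 18.72 kHz.
k=1: 22.38 kHz, 59.82 kHz.
k=2: 63.48 kHz, 100.92 kHz.
k=3: 104.58 kHz, 142.02 kHz.
k=4: 145.68 kHz, 183.12 kHz.
Within [23.38 kHz, 111.88 kHz]: 59.82 kHz, 63.48 kHz, 100.92 kHz, 104.58 kHz.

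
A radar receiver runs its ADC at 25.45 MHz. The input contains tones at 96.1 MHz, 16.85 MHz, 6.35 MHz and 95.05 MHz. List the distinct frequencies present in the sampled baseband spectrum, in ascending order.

5.7 MHz, 6.35 MHz, 6.75 MHz, 8.6 MHz

fs/2 = 12.725 MHz.
96.1 MHz mod fs = 19.75 MHz.
19.75 MHz > fs/2 = 12.725 MHz, folds to fs − 19.75 MHz = 5.7 MHz.
16.85 MHz > fs/2 = 12.725 MHz, folds to fs − 16.85 MHz = 8.6 MHz.
6.35 MHz ≤ fs/2 = 12.725 MHz, passes unchanged.
95.05 MHz mod fs = 18.7 MHz.
18.7 MHz > fs/2 = 12.725 MHz, folds to fs − 18.7 MHz = 6.75 MHz.
Distinct values: {5.7 MHz, 6.35 MHz, 6.75 MHz, 8.6 MHz}.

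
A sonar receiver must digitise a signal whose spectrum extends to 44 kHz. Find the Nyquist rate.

88 kHz

Nyquist rate = 2 × 44 kHz = 88 kHz.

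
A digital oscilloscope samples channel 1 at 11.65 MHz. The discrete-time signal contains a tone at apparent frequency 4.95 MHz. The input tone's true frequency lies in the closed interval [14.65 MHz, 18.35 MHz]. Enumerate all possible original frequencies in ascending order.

16.6 MHz, 18.35 MHz

Frequencies that alias to 4.95 MHz are k·fs ± 4.95 MHz for integer k ≥ 0.
k=0: 4.95 MHz.
k=1: 6.7 MHz, 16.6 MHz.
k=2: 18.35 MHz, 28.25 MHz.
k=3: 30 MHz, 39.9 MHz.
Within [14.65 MHz, 18.35 MHz]: 16.6 MHz, 18.35 MHz.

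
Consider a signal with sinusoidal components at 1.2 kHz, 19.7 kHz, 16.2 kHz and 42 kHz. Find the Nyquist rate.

84 kHz

Highest-frequency component: 42 kHz.
Nyquist rate = 2 × 42 kHz = 84 kHz.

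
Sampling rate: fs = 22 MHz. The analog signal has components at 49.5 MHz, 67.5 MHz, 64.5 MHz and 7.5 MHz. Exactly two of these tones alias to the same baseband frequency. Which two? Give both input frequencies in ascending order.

fs/2 = 11 MHz.
49.5 MHz mod fs = 5.5 MHz.
5.5 MHz ≤ fs/2 = 11 MHz, appears at 5.5 MHz.
67.5 MHz mod fs = 1.5 MHz.
1.5 MHz ≤ fs/2 = 11 MHz, appears at 1.5 MHz.
64.5 MHz mod fs = 20.5 MHz.
20.5 MHz > fs/2 = 11 MHz, folds to fs − 20.5 MHz = 1.5 MHz.
7.5 MHz ≤ fs/2 = 11 MHz, passes unchanged.
64.5 MHz and 67.5 MHz both map to 1.5 MHz.

64.5 MHz, 67.5 MHz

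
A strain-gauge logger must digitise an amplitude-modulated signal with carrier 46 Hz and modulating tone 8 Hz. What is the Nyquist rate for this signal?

AM sidebands sit at fc ± fm = 38 Hz and 54 Hz.
Highest-frequency component: 54 Hz.
Nyquist rate = 2 × 54 Hz = 108 Hz.

108 Hz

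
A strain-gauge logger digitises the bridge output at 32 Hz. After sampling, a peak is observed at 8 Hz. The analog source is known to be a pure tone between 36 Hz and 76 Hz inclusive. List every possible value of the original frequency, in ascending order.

40 Hz, 56 Hz, 72 Hz

Frequencies that alias to 8 Hz are k·fs ± 8 Hz for integer k ≥ 0.
k=0: 8 Hz.
k=1: 24 Hz, 40 Hz.
k=2: 56 Hz, 72 Hz.
k=3: 88 Hz, 104 Hz.
Within [36 Hz, 76 Hz]: 40 Hz, 56 Hz, 72 Hz.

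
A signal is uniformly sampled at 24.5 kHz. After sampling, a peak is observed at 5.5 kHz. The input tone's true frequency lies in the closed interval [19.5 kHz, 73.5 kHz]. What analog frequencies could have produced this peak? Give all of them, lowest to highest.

30 kHz, 43.5 kHz, 54.5 kHz, 68 kHz

Frequencies that alias to 5.5 kHz are k·fs ± 5.5 kHz for integer k ≥ 0.
k=0: 5.5 kHz.
k=1: 19 kHz, 30 kHz.
k=2: 43.5 kHz, 54.5 kHz.
k=3: 68 kHz, 79 kHz.
k=4: 92.5 kHz, 103.5 kHz.
Within [19.5 kHz, 73.5 kHz]: 30 kHz, 43.5 kHz, 54.5 kHz, 68 kHz.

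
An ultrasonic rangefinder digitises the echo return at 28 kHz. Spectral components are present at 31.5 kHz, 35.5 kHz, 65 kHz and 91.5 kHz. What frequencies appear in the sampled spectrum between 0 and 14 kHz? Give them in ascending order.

fs/2 = 14 kHz.
31.5 kHz mod fs = 3.5 kHz.
3.5 kHz ≤ fs/2 = 14 kHz, appears at 3.5 kHz.
35.5 kHz mod fs = 7.5 kHz.
7.5 kHz ≤ fs/2 = 14 kHz, appears at 7.5 kHz.
65 kHz mod fs = 9 kHz.
9 kHz ≤ fs/2 = 14 kHz, appears at 9 kHz.
91.5 kHz mod fs = 7.5 kHz.
7.5 kHz ≤ fs/2 = 14 kHz, appears at 7.5 kHz.
Distinct values: {3.5 kHz, 7.5 kHz, 9 kHz}.

3.5 kHz, 7.5 kHz, 9 kHz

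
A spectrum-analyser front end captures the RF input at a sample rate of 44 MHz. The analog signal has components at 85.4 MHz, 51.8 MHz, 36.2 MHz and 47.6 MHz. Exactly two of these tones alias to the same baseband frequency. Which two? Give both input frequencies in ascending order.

fs/2 = 22 MHz.
85.4 MHz mod fs = 41.4 MHz.
41.4 MHz > fs/2 = 22 MHz, folds to fs − 41.4 MHz = 2.6 MHz.
51.8 MHz mod fs = 7.8 MHz.
7.8 MHz ≤ fs/2 = 22 MHz, appears at 7.8 MHz.
36.2 MHz > fs/2 = 22 MHz, folds to fs − 36.2 MHz = 7.8 MHz.
47.6 MHz mod fs = 3.6 MHz.
3.6 MHz ≤ fs/2 = 22 MHz, appears at 3.6 MHz.
36.2 MHz and 51.8 MHz both map to 7.8 MHz.

36.2 MHz, 51.8 MHz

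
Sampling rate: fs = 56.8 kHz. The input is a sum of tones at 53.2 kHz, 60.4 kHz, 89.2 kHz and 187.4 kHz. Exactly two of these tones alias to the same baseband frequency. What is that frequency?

3.6 kHz

fs/2 = 28.4 kHz.
53.2 kHz > fs/2 = 28.4 kHz, folds to fs − 53.2 kHz = 3.6 kHz.
60.4 kHz mod fs = 3.6 kHz.
3.6 kHz ≤ fs/2 = 28.4 kHz, appears at 3.6 kHz.
89.2 kHz mod fs = 32.4 kHz.
32.4 kHz > fs/2 = 28.4 kHz, folds to fs − 32.4 kHz = 24.4 kHz.
187.4 kHz mod fs = 17 kHz.
17 kHz ≤ fs/2 = 28.4 kHz, appears at 17 kHz.
53.2 kHz and 60.4 kHz both map to 3.6 kHz.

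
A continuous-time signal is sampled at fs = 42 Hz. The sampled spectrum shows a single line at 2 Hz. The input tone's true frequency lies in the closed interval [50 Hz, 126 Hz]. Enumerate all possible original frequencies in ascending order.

82 Hz, 86 Hz, 124 Hz

Frequencies that alias to 2 Hz are k·fs ± 2 Hz for integer k ≥ 0.
k=0: 2 Hz.
k=1: 40 Hz, 44 Hz.
k=2: 82 Hz, 86 Hz.
k=3: 124 Hz, 128 Hz.
k=4: 166 Hz, 170 Hz.
Within [50 Hz, 126 Hz]: 82 Hz, 86 Hz, 124 Hz.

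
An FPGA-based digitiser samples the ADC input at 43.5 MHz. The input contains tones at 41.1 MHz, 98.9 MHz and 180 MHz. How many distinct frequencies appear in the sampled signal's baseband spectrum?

fs/2 = 21.75 MHz.
41.1 MHz > fs/2 = 21.75 MHz, folds to fs − 41.1 MHz = 2.4 MHz.
98.9 MHz mod fs = 11.9 MHz.
11.9 MHz ≤ fs/2 = 21.75 MHz, appears at 11.9 MHz.
180 MHz mod fs = 6 MHz.
6 MHz ≤ fs/2 = 21.75 MHz, appears at 6 MHz.
Distinct values: {2.4 MHz, 6 MHz, 11.9 MHz} → 3.

3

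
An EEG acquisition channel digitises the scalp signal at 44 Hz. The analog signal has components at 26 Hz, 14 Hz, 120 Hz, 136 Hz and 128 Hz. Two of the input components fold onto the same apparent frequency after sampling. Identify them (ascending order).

fs/2 = 22 Hz.
26 Hz > fs/2 = 22 Hz, folds to fs − 26 Hz = 18 Hz.
14 Hz ≤ fs/2 = 22 Hz, passes unchanged.
120 Hz mod fs = 32 Hz.
32 Hz > fs/2 = 22 Hz, folds to fs − 32 Hz = 12 Hz.
136 Hz mod fs = 4 Hz.
4 Hz ≤ fs/2 = 22 Hz, appears at 4 Hz.
128 Hz mod fs = 40 Hz.
40 Hz > fs/2 = 22 Hz, folds to fs − 40 Hz = 4 Hz.
128 Hz and 136 Hz both map to 4 Hz.

128 Hz, 136 Hz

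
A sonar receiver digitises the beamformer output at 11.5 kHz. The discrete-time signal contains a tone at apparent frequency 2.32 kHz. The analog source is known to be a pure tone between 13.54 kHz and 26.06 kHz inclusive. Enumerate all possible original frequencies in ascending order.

13.82 kHz, 20.68 kHz, 25.32 kHz

Frequencies that alias to 2.32 kHz are k·fs ± 2.32 kHz for integer k ≥ 0.
k=0: 2.32 kHz.
k=1: 9.18 kHz, 13.82 kHz.
k=2: 20.68 kHz, 25.32 kHz.
k=3: 32.18 kHz, 36.82 kHz.
Within [13.54 kHz, 26.06 kHz]: 13.82 kHz, 20.68 kHz, 25.32 kHz.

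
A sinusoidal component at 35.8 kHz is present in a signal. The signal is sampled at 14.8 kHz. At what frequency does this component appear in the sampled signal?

35.8 kHz mod fs = 6.2 kHz.
6.2 kHz ≤ fs/2 = 7.4 kHz, appears at 6.2 kHz.

6.2 kHz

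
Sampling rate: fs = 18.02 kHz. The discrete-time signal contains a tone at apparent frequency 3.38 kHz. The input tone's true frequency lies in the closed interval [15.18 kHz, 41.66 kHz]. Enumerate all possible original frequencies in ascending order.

21.4 kHz, 32.66 kHz, 39.42 kHz

Frequencies that alias to 3.38 kHz are k·fs ± 3.38 kHz for integer k ≥ 0.
k=0: 3.38 kHz.
k=1: 14.64 kHz, 21.4 kHz.
k=2: 32.66 kHz, 39.42 kHz.
k=3: 50.68 kHz, 57.44 kHz.
Within [15.18 kHz, 41.66 kHz]: 21.4 kHz, 32.66 kHz, 39.42 kHz.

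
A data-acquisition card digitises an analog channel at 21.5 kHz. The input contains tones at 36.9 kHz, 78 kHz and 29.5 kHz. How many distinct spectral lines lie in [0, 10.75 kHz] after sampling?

fs/2 = 10.75 kHz.
36.9 kHz mod fs = 15.4 kHz.
15.4 kHz > fs/2 = 10.75 kHz, folds to fs − 15.4 kHz = 6.1 kHz.
78 kHz mod fs = 13.5 kHz.
13.5 kHz > fs/2 = 10.75 kHz, folds to fs − 13.5 kHz = 8 kHz.
29.5 kHz mod fs = 8 kHz.
8 kHz ≤ fs/2 = 10.75 kHz, appears at 8 kHz.
Distinct values: {6.1 kHz, 8 kHz} → 2.

2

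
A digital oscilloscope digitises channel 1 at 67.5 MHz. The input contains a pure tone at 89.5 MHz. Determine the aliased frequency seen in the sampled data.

22 MHz

89.5 MHz mod fs = 22 MHz.
22 MHz ≤ fs/2 = 33.75 MHz, appears at 22 MHz.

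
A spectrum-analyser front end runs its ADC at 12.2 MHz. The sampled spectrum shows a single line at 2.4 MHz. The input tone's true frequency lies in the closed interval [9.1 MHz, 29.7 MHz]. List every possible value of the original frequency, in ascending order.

Frequencies that alias to 2.4 MHz are k·fs ± 2.4 MHz for integer k ≥ 0.
k=0: 2.4 MHz.
k=1: 9.8 MHz, 14.6 MHz.
k=2: 22 MHz, 26.8 MHz.
k=3: 34.2 MHz, 39 MHz.
Within [9.1 MHz, 29.7 MHz]: 9.8 MHz, 14.6 MHz, 22 MHz, 26.8 MHz.

9.8 MHz, 14.6 MHz, 22 MHz, 26.8 MHz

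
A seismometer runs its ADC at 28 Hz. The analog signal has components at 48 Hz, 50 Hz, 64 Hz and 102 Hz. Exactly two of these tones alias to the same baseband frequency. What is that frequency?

8 Hz

fs/2 = 14 Hz.
48 Hz mod fs = 20 Hz.
20 Hz > fs/2 = 14 Hz, folds to fs − 20 Hz = 8 Hz.
50 Hz mod fs = 22 Hz.
22 Hz > fs/2 = 14 Hz, folds to fs − 22 Hz = 6 Hz.
64 Hz mod fs = 8 Hz.
8 Hz ≤ fs/2 = 14 Hz, appears at 8 Hz.
102 Hz mod fs = 18 Hz.
18 Hz > fs/2 = 14 Hz, folds to fs − 18 Hz = 10 Hz.
48 Hz and 64 Hz both map to 8 Hz.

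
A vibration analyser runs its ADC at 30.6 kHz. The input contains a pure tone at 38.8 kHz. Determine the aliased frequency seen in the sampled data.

8.2 kHz

38.8 kHz mod fs = 8.2 kHz.
8.2 kHz ≤ fs/2 = 15.3 kHz, appears at 8.2 kHz.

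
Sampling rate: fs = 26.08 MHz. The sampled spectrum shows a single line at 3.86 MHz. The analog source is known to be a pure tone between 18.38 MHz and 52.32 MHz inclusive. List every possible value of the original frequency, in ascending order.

Frequencies that alias to 3.86 MHz are k·fs ± 3.86 MHz for integer k ≥ 0.
k=0: 3.86 MHz.
k=1: 22.22 MHz, 29.94 MHz.
k=2: 48.3 MHz, 56.02 MHz.
k=3: 74.38 MHz, 82.1 MHz.
Within [18.38 MHz, 52.32 MHz]: 22.22 MHz, 29.94 MHz, 48.3 MHz.

22.22 MHz, 29.94 MHz, 48.3 MHz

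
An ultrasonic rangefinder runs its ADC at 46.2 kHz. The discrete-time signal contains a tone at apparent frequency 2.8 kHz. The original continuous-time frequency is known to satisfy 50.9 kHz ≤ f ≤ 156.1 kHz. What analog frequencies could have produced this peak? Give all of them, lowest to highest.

89.6 kHz, 95.2 kHz, 135.8 kHz, 141.4 kHz

Frequencies that alias to 2.8 kHz are k·fs ± 2.8 kHz for integer k ≥ 0.
k=0: 2.8 kHz.
k=1: 43.4 kHz, 49 kHz.
k=2: 89.6 kHz, 95.2 kHz.
k=3: 135.8 kHz, 141.4 kHz.
k=4: 182 kHz, 187.6 kHz.
Within [50.9 kHz, 156.1 kHz]: 89.6 kHz, 95.2 kHz, 135.8 kHz, 141.4 kHz.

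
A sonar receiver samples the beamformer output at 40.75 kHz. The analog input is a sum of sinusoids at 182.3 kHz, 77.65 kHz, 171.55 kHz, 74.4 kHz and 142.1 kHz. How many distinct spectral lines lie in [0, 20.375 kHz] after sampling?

fs/2 = 20.375 kHz.
182.3 kHz mod fs = 19.3 kHz.
19.3 kHz ≤ fs/2 = 20.375 kHz, appears at 19.3 kHz.
77.65 kHz mod fs = 36.9 kHz.
36.9 kHz > fs/2 = 20.375 kHz, folds to fs − 36.9 kHz = 3.85 kHz.
171.55 kHz mod fs = 8.55 kHz.
8.55 kHz ≤ fs/2 = 20.375 kHz, appears at 8.55 kHz.
74.4 kHz mod fs = 33.65 kHz.
33.65 kHz > fs/2 = 20.375 kHz, folds to fs − 33.65 kHz = 7.1 kHz.
142.1 kHz mod fs = 19.85 kHz.
19.85 kHz ≤ fs/2 = 20.375 kHz, appears at 19.85 kHz.
Distinct values: {3.85 kHz, 7.1 kHz, 8.55 kHz, 19.3 kHz, 19.85 kHz} → 5.

5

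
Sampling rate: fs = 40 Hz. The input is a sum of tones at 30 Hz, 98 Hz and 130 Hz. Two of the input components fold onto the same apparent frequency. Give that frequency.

fs/2 = 20 Hz.
30 Hz > fs/2 = 20 Hz, folds to fs − 30 Hz = 10 Hz.
98 Hz mod fs = 18 Hz.
18 Hz ≤ fs/2 = 20 Hz, appears at 18 Hz.
130 Hz mod fs = 10 Hz.
10 Hz ≤ fs/2 = 20 Hz, appears at 10 Hz.
30 Hz and 130 Hz both map to 10 Hz.

10 Hz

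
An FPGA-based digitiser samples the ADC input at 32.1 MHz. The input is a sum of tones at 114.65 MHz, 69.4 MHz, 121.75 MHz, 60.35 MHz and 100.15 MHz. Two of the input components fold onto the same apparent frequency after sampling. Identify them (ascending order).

60.35 MHz, 100.15 MHz

fs/2 = 16.05 MHz.
114.65 MHz mod fs = 18.35 MHz.
18.35 MHz > fs/2 = 16.05 MHz, folds to fs − 18.35 MHz = 13.75 MHz.
69.4 MHz mod fs = 5.2 MHz.
5.2 MHz ≤ fs/2 = 16.05 MHz, appears at 5.2 MHz.
121.75 MHz mod fs = 25.45 MHz.
25.45 MHz > fs/2 = 16.05 MHz, folds to fs − 25.45 MHz = 6.65 MHz.
60.35 MHz mod fs = 28.25 MHz.
28.25 MHz > fs/2 = 16.05 MHz, folds to fs − 28.25 MHz = 3.85 MHz.
100.15 MHz mod fs = 3.85 MHz.
3.85 MHz ≤ fs/2 = 16.05 MHz, appears at 3.85 MHz.
60.35 MHz and 100.15 MHz both map to 3.85 MHz.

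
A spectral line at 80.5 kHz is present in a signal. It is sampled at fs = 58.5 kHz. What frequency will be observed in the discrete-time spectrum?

80.5 kHz mod fs = 22 kHz.
22 kHz ≤ fs/2 = 29.25 kHz, appears at 22 kHz.

22 kHz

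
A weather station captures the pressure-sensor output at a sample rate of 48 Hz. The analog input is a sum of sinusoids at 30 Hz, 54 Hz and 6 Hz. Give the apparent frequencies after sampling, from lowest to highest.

6 Hz, 18 Hz

fs/2 = 24 Hz.
30 Hz > fs/2 = 24 Hz, folds to fs − 30 Hz = 18 Hz.
54 Hz mod fs = 6 Hz.
6 Hz ≤ fs/2 = 24 Hz, appears at 6 Hz.
6 Hz ≤ fs/2 = 24 Hz, passes unchanged.
Distinct values: {6 Hz, 18 Hz}.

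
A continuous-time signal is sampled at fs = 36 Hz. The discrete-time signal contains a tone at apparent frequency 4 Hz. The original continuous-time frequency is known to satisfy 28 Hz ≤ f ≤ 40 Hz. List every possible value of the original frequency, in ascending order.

32 Hz, 40 Hz

Frequencies that alias to 4 Hz are k·fs ± 4 Hz for integer k ≥ 0.
k=0: 4 Hz.
k=1: 32 Hz, 40 Hz.
k=2: 68 Hz, 76 Hz.
Within [28 Hz, 40 Hz]: 32 Hz, 40 Hz.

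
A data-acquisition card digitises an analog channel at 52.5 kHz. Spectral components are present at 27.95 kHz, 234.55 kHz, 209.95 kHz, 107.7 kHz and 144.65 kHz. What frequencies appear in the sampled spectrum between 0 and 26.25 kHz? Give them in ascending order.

0.05 kHz, 2.7 kHz, 12.85 kHz, 24.55 kHz

fs/2 = 26.25 kHz.
27.95 kHz > fs/2 = 26.25 kHz, folds to fs − 27.95 kHz = 24.55 kHz.
234.55 kHz mod fs = 24.55 kHz.
24.55 kHz ≤ fs/2 = 26.25 kHz, appears at 24.55 kHz.
209.95 kHz mod fs = 52.45 kHz.
52.45 kHz > fs/2 = 26.25 kHz, folds to fs − 52.45 kHz = 0.05 kHz.
107.7 kHz mod fs = 2.7 kHz.
2.7 kHz ≤ fs/2 = 26.25 kHz, appears at 2.7 kHz.
144.65 kHz mod fs = 39.65 kHz.
39.65 kHz > fs/2 = 26.25 kHz, folds to fs − 39.65 kHz = 12.85 kHz.
Distinct values: {0.05 kHz, 2.7 kHz, 12.85 kHz, 24.55 kHz}.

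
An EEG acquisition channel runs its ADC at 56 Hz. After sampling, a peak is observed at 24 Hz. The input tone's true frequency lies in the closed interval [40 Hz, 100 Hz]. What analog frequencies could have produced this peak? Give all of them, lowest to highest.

80 Hz, 88 Hz

Frequencies that alias to 24 Hz are k·fs ± 24 Hz for integer k ≥ 0.
k=0: 24 Hz.
k=1: 32 Hz, 80 Hz.
k=2: 88 Hz, 136 Hz.
k=3: 144 Hz, 192 Hz.
Within [40 Hz, 100 Hz]: 80 Hz, 88 Hz.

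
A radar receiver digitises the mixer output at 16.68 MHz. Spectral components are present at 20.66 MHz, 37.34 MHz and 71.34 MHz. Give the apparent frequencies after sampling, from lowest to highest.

3.98 MHz, 4.62 MHz

fs/2 = 8.34 MHz.
20.66 MHz mod fs = 3.98 MHz.
3.98 MHz ≤ fs/2 = 8.34 MHz, appears at 3.98 MHz.
37.34 MHz mod fs = 3.98 MHz.
3.98 MHz ≤ fs/2 = 8.34 MHz, appears at 3.98 MHz.
71.34 MHz mod fs = 4.62 MHz.
4.62 MHz ≤ fs/2 = 8.34 MHz, appears at 4.62 MHz.
Distinct values: {3.98 MHz, 4.62 MHz}.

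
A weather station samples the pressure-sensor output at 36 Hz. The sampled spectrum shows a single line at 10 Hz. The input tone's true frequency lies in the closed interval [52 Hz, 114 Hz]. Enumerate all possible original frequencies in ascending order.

Frequencies that alias to 10 Hz are k·fs ± 10 Hz for integer k ≥ 0.
k=0: 10 Hz.
k=1: 26 Hz, 46 Hz.
k=2: 62 Hz, 82 Hz.
k=3: 98 Hz, 118 Hz.
k=4: 134 Hz, 154 Hz.
Within [52 Hz, 114 Hz]: 62 Hz, 82 Hz, 98 Hz.

62 Hz, 82 Hz, 98 Hz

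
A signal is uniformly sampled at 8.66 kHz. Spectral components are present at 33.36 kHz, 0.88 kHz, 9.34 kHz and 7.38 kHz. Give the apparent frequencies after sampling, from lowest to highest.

fs/2 = 4.33 kHz.
33.36 kHz mod fs = 7.38 kHz.
7.38 kHz > fs/2 = 4.33 kHz, folds to fs − 7.38 kHz = 1.28 kHz.
0.88 kHz ≤ fs/2 = 4.33 kHz, passes unchanged.
9.34 kHz mod fs = 0.68 kHz.
0.68 kHz ≤ fs/2 = 4.33 kHz, appears at 0.68 kHz.
7.38 kHz > fs/2 = 4.33 kHz, folds to fs − 7.38 kHz = 1.28 kHz.
Distinct values: {0.68 kHz, 0.88 kHz, 1.28 kHz}.

0.68 kHz, 0.88 kHz, 1.28 kHz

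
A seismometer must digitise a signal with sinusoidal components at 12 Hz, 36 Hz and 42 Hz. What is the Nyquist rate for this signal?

84 Hz

Highest-frequency component: 42 Hz.
Nyquist rate = 2 × 42 Hz = 84 Hz.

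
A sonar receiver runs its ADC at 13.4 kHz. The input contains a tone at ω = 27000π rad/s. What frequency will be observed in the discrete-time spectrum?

ω = 27000π rad/s → f = ω/(2π) = 13500 Hz = 13.5 kHz.
13.5 kHz mod fs = 0.1 kHz.
0.1 kHz ≤ fs/2 = 6.7 kHz, appears at 0.1 kHz.

0.1 kHz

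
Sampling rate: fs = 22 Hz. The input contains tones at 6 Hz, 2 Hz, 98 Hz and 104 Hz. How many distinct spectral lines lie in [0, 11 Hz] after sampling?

fs/2 = 11 Hz.
6 Hz ≤ fs/2 = 11 Hz, passes unchanged.
2 Hz ≤ fs/2 = 11 Hz, passes unchanged.
98 Hz mod fs = 10 Hz.
10 Hz ≤ fs/2 = 11 Hz, appears at 10 Hz.
104 Hz mod fs = 16 Hz.
16 Hz > fs/2 = 11 Hz, folds to fs − 16 Hz = 6 Hz.
Distinct values: {2 Hz, 6 Hz, 10 Hz} → 3.

3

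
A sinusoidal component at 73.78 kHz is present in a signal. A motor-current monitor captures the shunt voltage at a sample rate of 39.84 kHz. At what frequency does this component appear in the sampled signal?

73.78 kHz mod fs = 33.94 kHz.
33.94 kHz > fs/2 = 19.92 kHz, folds to fs − 33.94 kHz = 5.9 kHz.

5.9 kHz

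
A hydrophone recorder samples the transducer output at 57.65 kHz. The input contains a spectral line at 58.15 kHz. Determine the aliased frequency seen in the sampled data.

58.15 kHz mod fs = 0.5 kHz.
0.5 kHz ≤ fs/2 = 28.825 kHz, appears at 0.5 kHz.

0.5 kHz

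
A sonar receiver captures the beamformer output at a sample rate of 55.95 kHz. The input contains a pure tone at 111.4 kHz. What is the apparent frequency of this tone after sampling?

111.4 kHz mod fs = 55.45 kHz.
55.45 kHz > fs/2 = 27.975 kHz, folds to fs − 55.45 kHz = 0.5 kHz.

0.5 kHz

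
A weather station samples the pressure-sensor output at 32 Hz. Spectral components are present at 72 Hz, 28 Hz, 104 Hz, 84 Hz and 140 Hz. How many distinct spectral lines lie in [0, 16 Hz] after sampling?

fs/2 = 16 Hz.
72 Hz mod fs = 8 Hz.
8 Hz ≤ fs/2 = 16 Hz, appears at 8 Hz.
28 Hz > fs/2 = 16 Hz, folds to fs − 28 Hz = 4 Hz.
104 Hz mod fs = 8 Hz.
8 Hz ≤ fs/2 = 16 Hz, appears at 8 Hz.
84 Hz mod fs = 20 Hz.
20 Hz > fs/2 = 16 Hz, folds to fs − 20 Hz = 12 Hz.
140 Hz mod fs = 12 Hz.
12 Hz ≤ fs/2 = 16 Hz, appears at 12 Hz.
Distinct values: {4 Hz, 8 Hz, 12 Hz} → 3.

3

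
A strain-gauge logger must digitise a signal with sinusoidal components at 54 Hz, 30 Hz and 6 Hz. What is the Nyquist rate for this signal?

Highest-frequency component: 54 Hz.
Nyquist rate = 2 × 54 Hz = 108 Hz.

108 Hz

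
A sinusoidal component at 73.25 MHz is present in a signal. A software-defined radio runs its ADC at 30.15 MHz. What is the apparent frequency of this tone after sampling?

73.25 MHz mod fs = 12.95 MHz.
12.95 MHz ≤ fs/2 = 15.075 MHz, appears at 12.95 MHz.

12.95 MHz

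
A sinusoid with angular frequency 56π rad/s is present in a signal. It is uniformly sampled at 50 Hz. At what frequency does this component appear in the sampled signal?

ω = 56π rad/s → f = ω/(2π) = 28 Hz.
28 Hz > fs/2 = 25 Hz, folds to fs − 28 Hz = 22 Hz.

22 Hz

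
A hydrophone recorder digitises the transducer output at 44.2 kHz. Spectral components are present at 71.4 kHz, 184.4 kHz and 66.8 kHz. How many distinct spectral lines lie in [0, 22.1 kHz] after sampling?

3

fs/2 = 22.1 kHz.
71.4 kHz mod fs = 27.2 kHz.
27.2 kHz > fs/2 = 22.1 kHz, folds to fs − 27.2 kHz = 17 kHz.
184.4 kHz mod fs = 7.6 kHz.
7.6 kHz ≤ fs/2 = 22.1 kHz, appears at 7.6 kHz.
66.8 kHz mod fs = 22.6 kHz.
22.6 kHz > fs/2 = 22.1 kHz, folds to fs − 22.6 kHz = 21.6 kHz.
Distinct values: {7.6 kHz, 17 kHz, 21.6 kHz} → 3.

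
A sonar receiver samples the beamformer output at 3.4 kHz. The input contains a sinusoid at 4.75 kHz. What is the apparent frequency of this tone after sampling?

4.75 kHz mod fs = 1.35 kHz.
1.35 kHz ≤ fs/2 = 1.7 kHz, appears at 1.35 kHz.

1.35 kHz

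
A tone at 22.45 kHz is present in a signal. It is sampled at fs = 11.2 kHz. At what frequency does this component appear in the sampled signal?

0.05 kHz

22.45 kHz mod fs = 0.05 kHz.
0.05 kHz ≤ fs/2 = 5.6 kHz, appears at 0.05 kHz.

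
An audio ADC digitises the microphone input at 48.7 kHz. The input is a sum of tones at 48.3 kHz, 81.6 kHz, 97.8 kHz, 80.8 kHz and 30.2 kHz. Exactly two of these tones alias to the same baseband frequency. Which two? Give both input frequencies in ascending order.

fs/2 = 24.35 kHz.
48.3 kHz > fs/2 = 24.35 kHz, folds to fs − 48.3 kHz = 0.4 kHz.
81.6 kHz mod fs = 32.9 kHz.
32.9 kHz > fs/2 = 24.35 kHz, folds to fs − 32.9 kHz = 15.8 kHz.
97.8 kHz mod fs = 0.4 kHz.
0.4 kHz ≤ fs/2 = 24.35 kHz, appears at 0.4 kHz.
80.8 kHz mod fs = 32.1 kHz.
32.1 kHz > fs/2 = 24.35 kHz, folds to fs − 32.1 kHz = 16.6 kHz.
30.2 kHz > fs/2 = 24.35 kHz, folds to fs − 30.2 kHz = 18.5 kHz.
48.3 kHz and 97.8 kHz both map to 0.4 kHz.

48.3 kHz, 97.8 kHz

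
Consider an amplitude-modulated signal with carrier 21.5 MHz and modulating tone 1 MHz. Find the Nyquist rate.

45 MHz

AM sidebands sit at fc ± fm = 20.5 MHz and 22.5 MHz.
Highest-frequency component: 22.5 MHz.
Nyquist rate = 2 × 22.5 MHz = 45 MHz.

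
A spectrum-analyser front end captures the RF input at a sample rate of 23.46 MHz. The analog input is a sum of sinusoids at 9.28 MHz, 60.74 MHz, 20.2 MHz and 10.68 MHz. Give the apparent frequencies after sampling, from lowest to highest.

3.26 MHz, 9.28 MHz, 9.64 MHz, 10.68 MHz

fs/2 = 11.73 MHz.
9.28 MHz ≤ fs/2 = 11.73 MHz, passes unchanged.
60.74 MHz mod fs = 13.82 MHz.
13.82 MHz > fs/2 = 11.73 MHz, folds to fs − 13.82 MHz = 9.64 MHz.
20.2 MHz > fs/2 = 11.73 MHz, folds to fs − 20.2 MHz = 3.26 MHz.
10.68 MHz ≤ fs/2 = 11.73 MHz, passes unchanged.
Distinct values: {3.26 MHz, 9.28 MHz, 9.64 MHz, 10.68 MHz}.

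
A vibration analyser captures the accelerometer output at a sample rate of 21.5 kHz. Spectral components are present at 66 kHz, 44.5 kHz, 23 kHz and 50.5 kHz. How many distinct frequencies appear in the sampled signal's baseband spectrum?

fs/2 = 10.75 kHz.
66 kHz mod fs = 1.5 kHz.
1.5 kHz ≤ fs/2 = 10.75 kHz, appears at 1.5 kHz.
44.5 kHz mod fs = 1.5 kHz.
1.5 kHz ≤ fs/2 = 10.75 kHz, appears at 1.5 kHz.
23 kHz mod fs = 1.5 kHz.
1.5 kHz ≤ fs/2 = 10.75 kHz, appears at 1.5 kHz.
50.5 kHz mod fs = 7.5 kHz.
7.5 kHz ≤ fs/2 = 10.75 kHz, appears at 7.5 kHz.
Distinct values: {1.5 kHz, 7.5 kHz} → 2.

2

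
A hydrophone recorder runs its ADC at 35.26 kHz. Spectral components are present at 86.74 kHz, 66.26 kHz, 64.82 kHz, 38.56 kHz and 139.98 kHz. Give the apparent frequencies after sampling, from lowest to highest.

fs/2 = 17.63 kHz.
86.74 kHz mod fs = 16.22 kHz.
16.22 kHz ≤ fs/2 = 17.63 kHz, appears at 16.22 kHz.
66.26 kHz mod fs = 31 kHz.
31 kHz > fs/2 = 17.63 kHz, folds to fs − 31 kHz = 4.26 kHz.
64.82 kHz mod fs = 29.56 kHz.
29.56 kHz > fs/2 = 17.63 kHz, folds to fs − 29.56 kHz = 5.7 kHz.
38.56 kHz mod fs = 3.3 kHz.
3.3 kHz ≤ fs/2 = 17.63 kHz, appears at 3.3 kHz.
139.98 kHz mod fs = 34.2 kHz.
34.2 kHz > fs/2 = 17.63 kHz, folds to fs − 34.2 kHz = 1.06 kHz.
Distinct values: {1.06 kHz, 3.3 kHz, 4.26 kHz, 5.7 kHz, 16.22 kHz}.

1.06 kHz, 3.3 kHz, 4.26 kHz, 5.7 kHz, 16.22 kHz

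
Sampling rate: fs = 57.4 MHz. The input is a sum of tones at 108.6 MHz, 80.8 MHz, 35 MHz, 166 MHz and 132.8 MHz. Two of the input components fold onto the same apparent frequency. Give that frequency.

fs/2 = 28.7 MHz.
108.6 MHz mod fs = 51.2 MHz.
51.2 MHz > fs/2 = 28.7 MHz, folds to fs − 51.2 MHz = 6.2 MHz.
80.8 MHz mod fs = 23.4 MHz.
23.4 MHz ≤ fs/2 = 28.7 MHz, appears at 23.4 MHz.
35 MHz > fs/2 = 28.7 MHz, folds to fs − 35 MHz = 22.4 MHz.
166 MHz mod fs = 51.2 MHz.
51.2 MHz > fs/2 = 28.7 MHz, folds to fs − 51.2 MHz = 6.2 MHz.
132.8 MHz mod fs = 18 MHz.
18 MHz ≤ fs/2 = 28.7 MHz, appears at 18 MHz.
108.6 MHz and 166 MHz both map to 6.2 MHz.

6.2 MHz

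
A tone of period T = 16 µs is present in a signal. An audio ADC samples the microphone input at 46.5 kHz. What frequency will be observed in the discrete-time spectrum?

T = 16 µs → f = 1/T = 62.5 kHz.
62.5 kHz mod fs = 16 kHz.
16 kHz ≤ fs/2 = 23.25 kHz, appears at 16 kHz.

16 kHz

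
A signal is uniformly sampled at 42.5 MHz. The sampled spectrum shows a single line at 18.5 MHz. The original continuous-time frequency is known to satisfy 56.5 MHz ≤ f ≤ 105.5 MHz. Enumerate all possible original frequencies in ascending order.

Frequencies that alias to 18.5 MHz are k·fs ± 18.5 MHz for integer k ≥ 0.
k=0: 18.5 MHz.
k=1: 24 MHz, 61 MHz.
k=2: 66.5 MHz, 103.5 MHz.
k=3: 109 MHz, 146 MHz.
Within [56.5 MHz, 105.5 MHz]: 61 MHz, 66.5 MHz, 103.5 MHz.

61 MHz, 66.5 MHz, 103.5 MHz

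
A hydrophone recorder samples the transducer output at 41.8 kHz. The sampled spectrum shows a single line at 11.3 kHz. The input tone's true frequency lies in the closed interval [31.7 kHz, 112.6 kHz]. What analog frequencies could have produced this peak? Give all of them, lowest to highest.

Frequencies that alias to 11.3 kHz are k·fs ± 11.3 kHz for integer k ≥ 0.
k=0: 11.3 kHz.
k=1: 30.5 kHz, 53.1 kHz.
k=2: 72.3 kHz, 94.9 kHz.
k=3: 114.1 kHz, 136.7 kHz.
Within [31.7 kHz, 112.6 kHz]: 53.1 kHz, 72.3 kHz, 94.9 kHz.

53.1 kHz, 72.3 kHz, 94.9 kHz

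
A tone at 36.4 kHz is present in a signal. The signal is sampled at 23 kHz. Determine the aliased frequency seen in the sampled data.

9.6 kHz

36.4 kHz mod fs = 13.4 kHz.
13.4 kHz > fs/2 = 11.5 kHz, folds to fs − 13.4 kHz = 9.6 kHz.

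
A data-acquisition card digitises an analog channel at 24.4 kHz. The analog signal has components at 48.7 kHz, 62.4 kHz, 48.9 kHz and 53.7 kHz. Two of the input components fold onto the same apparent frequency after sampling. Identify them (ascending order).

48.7 kHz, 48.9 kHz

fs/2 = 12.2 kHz.
48.7 kHz mod fs = 24.3 kHz.
24.3 kHz > fs/2 = 12.2 kHz, folds to fs − 24.3 kHz = 0.1 kHz.
62.4 kHz mod fs = 13.6 kHz.
13.6 kHz > fs/2 = 12.2 kHz, folds to fs − 13.6 kHz = 10.8 kHz.
48.9 kHz mod fs = 0.1 kHz.
0.1 kHz ≤ fs/2 = 12.2 kHz, appears at 0.1 kHz.
53.7 kHz mod fs = 4.9 kHz.
4.9 kHz ≤ fs/2 = 12.2 kHz, appears at 4.9 kHz.
48.7 kHz and 48.9 kHz both map to 0.1 kHz.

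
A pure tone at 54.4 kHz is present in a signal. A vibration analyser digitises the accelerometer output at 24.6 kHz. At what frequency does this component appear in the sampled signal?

5.2 kHz

54.4 kHz mod fs = 5.2 kHz.
5.2 kHz ≤ fs/2 = 12.3 kHz, appears at 5.2 kHz.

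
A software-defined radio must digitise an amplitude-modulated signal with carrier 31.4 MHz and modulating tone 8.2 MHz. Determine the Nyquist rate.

AM sidebands sit at fc ± fm = 23.2 MHz and 39.6 MHz.
Highest-frequency component: 39.6 MHz.
Nyquist rate = 2 × 39.6 MHz = 79.2 MHz.

79.2 MHz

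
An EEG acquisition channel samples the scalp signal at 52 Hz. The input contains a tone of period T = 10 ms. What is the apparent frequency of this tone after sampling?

4 Hz

T = 10 ms → f = 1/T = 100 Hz.
100 Hz mod fs = 48 Hz.
48 Hz > fs/2 = 26 Hz, folds to fs − 48 Hz = 4 Hz.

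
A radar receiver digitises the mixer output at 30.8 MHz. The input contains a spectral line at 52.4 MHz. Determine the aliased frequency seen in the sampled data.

9.2 MHz

52.4 MHz mod fs = 21.6 MHz.
21.6 MHz > fs/2 = 15.4 MHz, folds to fs − 21.6 MHz = 9.2 MHz.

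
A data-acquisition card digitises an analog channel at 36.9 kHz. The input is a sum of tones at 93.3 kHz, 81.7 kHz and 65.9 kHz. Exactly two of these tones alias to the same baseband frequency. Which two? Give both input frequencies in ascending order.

65.9 kHz, 81.7 kHz

fs/2 = 18.45 kHz.
93.3 kHz mod fs = 19.5 kHz.
19.5 kHz > fs/2 = 18.45 kHz, folds to fs − 19.5 kHz = 17.4 kHz.
81.7 kHz mod fs = 7.9 kHz.
7.9 kHz ≤ fs/2 = 18.45 kHz, appears at 7.9 kHz.
65.9 kHz mod fs = 29 kHz.
29 kHz > fs/2 = 18.45 kHz, folds to fs − 29 kHz = 7.9 kHz.
65.9 kHz and 81.7 kHz both map to 7.9 kHz.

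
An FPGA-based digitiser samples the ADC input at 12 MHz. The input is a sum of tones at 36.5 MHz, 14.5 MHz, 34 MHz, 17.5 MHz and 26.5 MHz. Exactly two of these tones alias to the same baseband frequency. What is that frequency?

2.5 MHz

fs/2 = 6 MHz.
36.5 MHz mod fs = 0.5 MHz.
0.5 MHz ≤ fs/2 = 6 MHz, appears at 0.5 MHz.
14.5 MHz mod fs = 2.5 MHz.
2.5 MHz ≤ fs/2 = 6 MHz, appears at 2.5 MHz.
34 MHz mod fs = 10 MHz.
10 MHz > fs/2 = 6 MHz, folds to fs − 10 MHz = 2 MHz.
17.5 MHz mod fs = 5.5 MHz.
5.5 MHz ≤ fs/2 = 6 MHz, appears at 5.5 MHz.
26.5 MHz mod fs = 2.5 MHz.
2.5 MHz ≤ fs/2 = 6 MHz, appears at 2.5 MHz.
14.5 MHz and 26.5 MHz both map to 2.5 MHz.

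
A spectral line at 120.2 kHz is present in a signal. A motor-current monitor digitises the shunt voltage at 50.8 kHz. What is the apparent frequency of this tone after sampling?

120.2 kHz mod fs = 18.6 kHz.
18.6 kHz ≤ fs/2 = 25.4 kHz, appears at 18.6 kHz.

18.6 kHz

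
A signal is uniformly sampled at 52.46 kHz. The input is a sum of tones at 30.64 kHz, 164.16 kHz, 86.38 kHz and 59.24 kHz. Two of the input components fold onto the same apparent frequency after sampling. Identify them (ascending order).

59.24 kHz, 164.16 kHz

fs/2 = 26.23 kHz.
30.64 kHz > fs/2 = 26.23 kHz, folds to fs − 30.64 kHz = 21.82 kHz.
164.16 kHz mod fs = 6.78 kHz.
6.78 kHz ≤ fs/2 = 26.23 kHz, appears at 6.78 kHz.
86.38 kHz mod fs = 33.92 kHz.
33.92 kHz > fs/2 = 26.23 kHz, folds to fs − 33.92 kHz = 18.54 kHz.
59.24 kHz mod fs = 6.78 kHz.
6.78 kHz ≤ fs/2 = 26.23 kHz, appears at 6.78 kHz.
59.24 kHz and 164.16 kHz both map to 6.78 kHz.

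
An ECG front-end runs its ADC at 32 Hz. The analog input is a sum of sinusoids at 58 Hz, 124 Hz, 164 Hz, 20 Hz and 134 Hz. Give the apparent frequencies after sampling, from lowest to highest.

fs/2 = 16 Hz.
58 Hz mod fs = 26 Hz.
26 Hz > fs/2 = 16 Hz, folds to fs − 26 Hz = 6 Hz.
124 Hz mod fs = 28 Hz.
28 Hz > fs/2 = 16 Hz, folds to fs − 28 Hz = 4 Hz.
164 Hz mod fs = 4 Hz.
4 Hz ≤ fs/2 = 16 Hz, appears at 4 Hz.
20 Hz > fs/2 = 16 Hz, folds to fs − 20 Hz = 12 Hz.
134 Hz mod fs = 6 Hz.
6 Hz ≤ fs/2 = 16 Hz, appears at 6 Hz.
Distinct values: {4 Hz, 6 Hz, 12 Hz}.

4 Hz, 6 Hz, 12 Hz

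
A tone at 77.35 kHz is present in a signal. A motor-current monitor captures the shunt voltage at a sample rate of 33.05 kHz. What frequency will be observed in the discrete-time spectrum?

11.25 kHz

77.35 kHz mod fs = 11.25 kHz.
11.25 kHz ≤ fs/2 = 16.525 kHz, appears at 11.25 kHz.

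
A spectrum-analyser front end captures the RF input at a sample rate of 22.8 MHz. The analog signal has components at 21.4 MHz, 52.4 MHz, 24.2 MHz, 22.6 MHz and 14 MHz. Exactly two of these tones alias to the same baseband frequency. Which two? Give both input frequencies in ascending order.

21.4 MHz, 24.2 MHz

fs/2 = 11.4 MHz.
21.4 MHz > fs/2 = 11.4 MHz, folds to fs − 21.4 MHz = 1.4 MHz.
52.4 MHz mod fs = 6.8 MHz.
6.8 MHz ≤ fs/2 = 11.4 MHz, appears at 6.8 MHz.
24.2 MHz mod fs = 1.4 MHz.
1.4 MHz ≤ fs/2 = 11.4 MHz, appears at 1.4 MHz.
22.6 MHz > fs/2 = 11.4 MHz, folds to fs − 22.6 MHz = 0.2 MHz.
14 MHz > fs/2 = 11.4 MHz, folds to fs − 14 MHz = 8.8 MHz.
21.4 MHz and 24.2 MHz both map to 1.4 MHz.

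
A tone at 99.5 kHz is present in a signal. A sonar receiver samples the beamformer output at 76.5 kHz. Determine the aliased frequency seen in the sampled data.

23 kHz

99.5 kHz mod fs = 23 kHz.
23 kHz ≤ fs/2 = 38.25 kHz, appears at 23 kHz.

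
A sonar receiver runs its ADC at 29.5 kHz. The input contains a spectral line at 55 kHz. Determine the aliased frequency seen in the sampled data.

55 kHz mod fs = 25.5 kHz.
25.5 kHz > fs/2 = 14.75 kHz, folds to fs − 25.5 kHz = 4 kHz.

4 kHz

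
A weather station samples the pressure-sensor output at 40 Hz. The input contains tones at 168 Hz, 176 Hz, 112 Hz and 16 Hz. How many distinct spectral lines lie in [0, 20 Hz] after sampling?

2

fs/2 = 20 Hz.
168 Hz mod fs = 8 Hz.
8 Hz ≤ fs/2 = 20 Hz, appears at 8 Hz.
176 Hz mod fs = 16 Hz.
16 Hz ≤ fs/2 = 20 Hz, appears at 16 Hz.
112 Hz mod fs = 32 Hz.
32 Hz > fs/2 = 20 Hz, folds to fs − 32 Hz = 8 Hz.
16 Hz ≤ fs/2 = 20 Hz, passes unchanged.
Distinct values: {8 Hz, 16 Hz} → 2.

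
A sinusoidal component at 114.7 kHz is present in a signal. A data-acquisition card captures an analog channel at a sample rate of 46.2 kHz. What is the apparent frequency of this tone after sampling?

22.3 kHz

114.7 kHz mod fs = 22.3 kHz.
22.3 kHz ≤ fs/2 = 23.1 kHz, appears at 22.3 kHz.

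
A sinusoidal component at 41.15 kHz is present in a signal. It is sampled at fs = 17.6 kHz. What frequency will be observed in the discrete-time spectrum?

41.15 kHz mod fs = 5.95 kHz.
5.95 kHz ≤ fs/2 = 8.8 kHz, appears at 5.95 kHz.

5.95 kHz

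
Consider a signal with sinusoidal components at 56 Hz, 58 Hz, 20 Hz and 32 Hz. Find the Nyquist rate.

116 Hz

Highest-frequency component: 58 Hz.
Nyquist rate = 2 × 58 Hz = 116 Hz.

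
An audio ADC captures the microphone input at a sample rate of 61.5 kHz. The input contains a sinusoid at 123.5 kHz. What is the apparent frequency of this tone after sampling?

0.5 kHz

123.5 kHz mod fs = 0.5 kHz.
0.5 kHz ≤ fs/2 = 30.75 kHz, appears at 0.5 kHz.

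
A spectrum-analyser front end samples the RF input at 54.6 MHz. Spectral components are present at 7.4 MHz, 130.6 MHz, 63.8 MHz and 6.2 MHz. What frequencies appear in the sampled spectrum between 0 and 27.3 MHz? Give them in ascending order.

fs/2 = 27.3 MHz.
7.4 MHz ≤ fs/2 = 27.3 MHz, passes unchanged.
130.6 MHz mod fs = 21.4 MHz.
21.4 MHz ≤ fs/2 = 27.3 MHz, appears at 21.4 MHz.
63.8 MHz mod fs = 9.2 MHz.
9.2 MHz ≤ fs/2 = 27.3 MHz, appears at 9.2 MHz.
6.2 MHz ≤ fs/2 = 27.3 MHz, passes unchanged.
Distinct values: {6.2 MHz, 7.4 MHz, 9.2 MHz, 21.4 MHz}.

6.2 MHz, 7.4 MHz, 9.2 MHz, 21.4 MHz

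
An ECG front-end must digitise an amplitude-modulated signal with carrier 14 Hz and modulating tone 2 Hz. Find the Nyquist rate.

32 Hz

AM sidebands sit at fc ± fm = 12 Hz and 16 Hz.
Highest-frequency component: 16 Hz.
Nyquist rate = 2 × 16 Hz = 32 Hz.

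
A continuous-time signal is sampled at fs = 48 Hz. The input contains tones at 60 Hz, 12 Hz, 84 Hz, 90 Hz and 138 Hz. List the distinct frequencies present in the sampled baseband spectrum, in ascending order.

fs/2 = 24 Hz.
60 Hz mod fs = 12 Hz.
12 Hz ≤ fs/2 = 24 Hz, appears at 12 Hz.
12 Hz ≤ fs/2 = 24 Hz, passes unchanged.
84 Hz mod fs = 36 Hz.
36 Hz > fs/2 = 24 Hz, folds to fs − 36 Hz = 12 Hz.
90 Hz mod fs = 42 Hz.
42 Hz > fs/2 = 24 Hz, folds to fs − 42 Hz = 6 Hz.
138 Hz mod fs = 42 Hz.
42 Hz > fs/2 = 24 Hz, folds to fs − 42 Hz = 6 Hz.
Distinct values: {6 Hz, 12 Hz}.

6 Hz, 12 Hz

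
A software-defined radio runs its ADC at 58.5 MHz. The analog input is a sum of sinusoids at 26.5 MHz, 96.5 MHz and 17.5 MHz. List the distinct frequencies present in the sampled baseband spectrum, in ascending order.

17.5 MHz, 20.5 MHz, 26.5 MHz

fs/2 = 29.25 MHz.
26.5 MHz ≤ fs/2 = 29.25 MHz, passes unchanged.
96.5 MHz mod fs = 38 MHz.
38 MHz > fs/2 = 29.25 MHz, folds to fs − 38 MHz = 20.5 MHz.
17.5 MHz ≤ fs/2 = 29.25 MHz, passes unchanged.
Distinct values: {17.5 MHz, 20.5 MHz, 26.5 MHz}.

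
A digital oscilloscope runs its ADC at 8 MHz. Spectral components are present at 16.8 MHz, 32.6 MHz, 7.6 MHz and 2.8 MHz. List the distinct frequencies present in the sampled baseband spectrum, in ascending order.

0.4 MHz, 0.6 MHz, 0.8 MHz, 2.8 MHz

fs/2 = 4 MHz.
16.8 MHz mod fs = 0.8 MHz.
0.8 MHz ≤ fs/2 = 4 MHz, appears at 0.8 MHz.
32.6 MHz mod fs = 0.6 MHz.
0.6 MHz ≤ fs/2 = 4 MHz, appears at 0.6 MHz.
7.6 MHz > fs/2 = 4 MHz, folds to fs − 7.6 MHz = 0.4 MHz.
2.8 MHz ≤ fs/2 = 4 MHz, passes unchanged.
Distinct values: {0.4 MHz, 0.6 MHz, 0.8 MHz, 2.8 MHz}.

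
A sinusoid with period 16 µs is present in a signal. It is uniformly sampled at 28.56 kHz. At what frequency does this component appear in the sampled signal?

5.38 kHz

T = 16 µs → f = 1/T = 62.5 kHz.
62.5 kHz mod fs = 5.38 kHz.
5.38 kHz ≤ fs/2 = 14.28 kHz, appears at 5.38 kHz.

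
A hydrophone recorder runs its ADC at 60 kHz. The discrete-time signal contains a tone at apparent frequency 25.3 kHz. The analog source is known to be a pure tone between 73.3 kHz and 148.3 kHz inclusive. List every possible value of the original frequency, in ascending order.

Frequencies that alias to 25.3 kHz are k·fs ± 25.3 kHz for integer k ≥ 0.
k=0: 25.3 kHz.
k=1: 34.7 kHz, 85.3 kHz.
k=2: 94.7 kHz, 145.3 kHz.
k=3: 154.7 kHz, 205.3 kHz.
Within [73.3 kHz, 148.3 kHz]: 85.3 kHz, 94.7 kHz, 145.3 kHz.

85.3 kHz, 94.7 kHz, 145.3 kHz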